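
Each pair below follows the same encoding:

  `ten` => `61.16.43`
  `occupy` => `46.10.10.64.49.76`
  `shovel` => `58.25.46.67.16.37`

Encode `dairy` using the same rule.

13.4.28.55.76

t(#20)→61 and e(#5)→16: differences scale by 3, so n = 3·pos + 1. With a=1..z=26, the number is 3·pos + 1.
Applying it to dairy: d=4→13, a=1→4, i=9→28, r=18→55, y=25→76.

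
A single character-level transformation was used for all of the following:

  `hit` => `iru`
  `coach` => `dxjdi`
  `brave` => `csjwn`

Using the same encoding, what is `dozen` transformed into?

Two shifts are in play — +9 for a/e/i/o/u, +1 for every other letter.
On dozen: d(cons)+1=e, o(vowel)+9=x, z(cons)+1=a, e(vowel)+9=n, n(cons)+1=o.

exano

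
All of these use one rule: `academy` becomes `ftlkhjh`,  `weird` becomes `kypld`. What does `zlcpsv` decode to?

olives

The output letters match the input read backwards, each shifted +7: academy reversed is ymedaca. The word is reversed, then every letter is shifted forward by 7.
Undoing it on zlcpsv: shift back: z−7=s, l−7=e, c−7=v, p−7=i, s−7=l, v−7=o → sevilo; then reverse → olives.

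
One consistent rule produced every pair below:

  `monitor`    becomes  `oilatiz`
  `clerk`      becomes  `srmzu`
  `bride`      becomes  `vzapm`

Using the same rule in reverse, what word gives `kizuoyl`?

workman

Treating letters as 0–25, the rule is x ↦ 23x + 24 (mod 26).
Undoing it on kizuoyl: k(10)→17·(10−24)≡22=w; i(8)→17·(8−24)≡14=o; z(25)→17·(25−24)≡17=r; u(20)→17·(20−24)≡10=k; o(14)→17·(14−24)≡12=m; y(24)→17·(24−24)≡0=a; l(11)→17·(11−24)≡13=n (all mod 26).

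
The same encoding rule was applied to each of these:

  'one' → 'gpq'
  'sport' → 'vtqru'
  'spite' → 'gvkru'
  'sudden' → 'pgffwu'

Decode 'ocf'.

The word is reversed, then every letter is shifted forward by 2.
Reversing it on ocf: shift back: o−2=m, c−2=a, f−2=d → mad; then reverse → dam.

dam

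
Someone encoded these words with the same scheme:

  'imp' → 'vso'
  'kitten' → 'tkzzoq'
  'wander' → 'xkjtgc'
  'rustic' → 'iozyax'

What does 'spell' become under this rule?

rrkvy

The output letters match the input read backwards, each shifted +6: imp reversed is pmi. Two steps: reverse the string, then apply a Caesar shift of +6.
For spell: reverse → lleps; then shift: l+6=r, l+6=r, e+6=k, p+6=v, s+6=y.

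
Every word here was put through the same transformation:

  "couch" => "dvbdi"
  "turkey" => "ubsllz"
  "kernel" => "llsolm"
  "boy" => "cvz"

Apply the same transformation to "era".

The shift depends on letter class: consonant c→d is +1, but vowel o→v is +7. Two shifts are in play — +7 for a/e/i/o/u, +1 for every other letter.
On era: e(vowel)+7=l, r(cons)+1=s, a(vowel)+7=h.

lsh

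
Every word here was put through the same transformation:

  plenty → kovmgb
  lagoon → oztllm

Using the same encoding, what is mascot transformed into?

Each pair mirrors across the alphabet (p↔k, l↔o, e↔v): positions sum to 25. This is the alphabet-reversal cipher (Atbash): a becomes z, b becomes y, etc.
On mascot: m↔n, a↔z, s↔h, c↔x, o↔l, t↔g.

nzhxlg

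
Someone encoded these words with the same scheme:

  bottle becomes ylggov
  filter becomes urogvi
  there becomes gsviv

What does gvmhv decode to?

tense

This is the alphabet-reversal cipher (Atbash): a becomes z, b becomes y, etc.
Reversing it on gvmhv: g↔t, v↔e, m↔n, h↔s, v↔e.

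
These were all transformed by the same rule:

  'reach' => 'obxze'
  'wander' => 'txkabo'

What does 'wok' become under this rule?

tlh

Compare letters: r→o is +23, e→b is +23, a→x is +23 — a constant shift. Each letter is shifted forward by 23 in the alphabet (a Caesar shift of +23).
Applying it to wok: w+23=t, o+23=l, k+23=h.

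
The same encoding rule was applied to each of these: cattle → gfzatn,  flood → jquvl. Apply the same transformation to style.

wyesm

Each letter shifts forward by (position + 4), i.e. 4, 5, 6, … — the shift grows by one for each successive letter.
Applying it to style: s+4=w, t+5=y, y+6=e, l+7=s, e+8=m.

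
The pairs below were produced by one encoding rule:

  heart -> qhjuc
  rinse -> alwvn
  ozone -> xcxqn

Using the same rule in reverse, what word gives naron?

exile

The shifts repeat in a cycle of length 2: positions 0,1,… shift by +9, +3, then the pattern repeats.
Undoing it on naron: n−9=e, a−3=x, r−9=i, o−3=l, n−9=e.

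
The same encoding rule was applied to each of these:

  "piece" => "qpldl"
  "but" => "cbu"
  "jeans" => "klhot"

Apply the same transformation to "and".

The shift depends on letter class: consonant p→q is +1, but vowel i→p is +7. Vowels shift forward by 7 and consonants shift forward by 1.
Applying it to and: a(vowel)+7=h, n(cons)+1=o, d(cons)+1=e.

hoe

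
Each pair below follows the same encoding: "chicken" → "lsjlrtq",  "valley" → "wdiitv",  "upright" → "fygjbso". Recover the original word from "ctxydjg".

despair

c(2)→l(11) and h(7)→s(18) fit y≡17x+3 (mod 26); the inverse of 17 mod 26 is 23. Each letter's alphabet position (a=0..z=25) is mapped through 17·x+3 mod 26 — an affine cipher.
Undoing it on ctxydjg: c(2)→23·(2−3)≡3=d; t(19)→23·(19−3)≡4=e; x(23)→23·(23−3)≡18=s; y(24)→23·(24−3)≡15=p; d(3)→23·(3−3)≡0=a; j(9)→23·(9−3)≡8=i; g(6)→23·(6−3)≡17=r (all mod 26).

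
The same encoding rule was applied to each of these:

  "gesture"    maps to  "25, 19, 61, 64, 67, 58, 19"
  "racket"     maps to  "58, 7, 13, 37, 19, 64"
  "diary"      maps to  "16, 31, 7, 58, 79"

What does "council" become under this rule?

13, 49, 67, 46, 13, 31, 40

Each letter becomes 3×(its alphabet position, a=1..z=26) + 4.
For council: c=3→13, o=15→49, u=21→67, n=14→46, c=3→13, i=9→31, l=12→40.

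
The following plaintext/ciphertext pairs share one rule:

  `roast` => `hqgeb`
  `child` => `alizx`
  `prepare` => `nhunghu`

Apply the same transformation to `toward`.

Treating letters as 0–25, the rule is x ↦ 23x + 6 (mod 26).
For toward: t(19)→23·19+6≡1=b; o(14)→23·14+6≡16=q; w(22)→23·22+6≡18=s; a(0)→23·0+6≡6=g; r(17)→23·17+6≡7=h; d(3)→23·3+6≡23=x (all mod 26).

bqsghx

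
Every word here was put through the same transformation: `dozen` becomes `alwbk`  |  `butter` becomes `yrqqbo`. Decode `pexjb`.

shame

Compare letters: d→a is +23, o→l is +23, z→w is +23 — a constant shift. It's a constant shift of +23 (ROT23).
Reversing it on pexjb: p−23=s, e−23=h, x−23=a, j−23=m, b−23=e.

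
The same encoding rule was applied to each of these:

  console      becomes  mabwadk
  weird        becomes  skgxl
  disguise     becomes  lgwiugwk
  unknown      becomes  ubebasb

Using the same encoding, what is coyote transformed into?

maqavk

c(2)→m(12) and o(14)→a(0) fit y≡25x+14 (mod 26); the inverse of 25 mod 26 is 25. Each letter's alphabet position (a=0..z=25) is mapped through 25·x+14 mod 26 — an affine cipher.
For coyote: c(2)→25·2+14≡12=m; o(14)→25·14+14≡0=a; y(24)→25·24+14≡16=q; o(14)→25·14+14≡0=a; t(19)→25·19+14≡21=v; e(4)→25·4+14≡10=k (all mod 26).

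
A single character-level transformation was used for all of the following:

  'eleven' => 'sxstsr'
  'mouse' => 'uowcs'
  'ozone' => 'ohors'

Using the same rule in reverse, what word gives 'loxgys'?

e(4)→s(18) and l(11)→x(23) fit y≡23x+4 (mod 26); the inverse of 23 mod 26 is 17. Each letter's alphabet position (a=0..z=25) is mapped through 23·x+4 mod 26 — an affine cipher.
Reversing it on loxgys: l(11)→17·(11−4)≡15=p; o(14)→17·(14−4)≡14=o; x(23)→17·(23−4)≡11=l; g(6)→17·(6−4)≡8=i; y(24)→17·(24−4)≡2=c; s(18)→17·(18−4)≡4=e (all mod 26).

police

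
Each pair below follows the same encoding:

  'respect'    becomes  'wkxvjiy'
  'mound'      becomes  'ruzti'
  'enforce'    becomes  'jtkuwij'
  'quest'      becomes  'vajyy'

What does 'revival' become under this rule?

Shifts by position in respect: pos 0: r→w (+5), pos 1: e→k (+6), pos 2: s→x (+5), pos 3: p→v (+6) — repeating every 2. A repeating key of period 2 is used — shifts +5, +6 over and over.
Applying it to revival: r+5=w, e+6=k, v+5=a, i+6=o, v+5=a, a+6=g, l+5=q.

wkaoagq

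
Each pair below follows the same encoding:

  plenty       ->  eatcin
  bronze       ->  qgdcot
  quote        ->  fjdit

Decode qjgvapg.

Compare letters: p→e is +15, l→a is +15, e→t is +15 — a constant shift. This is a Caesar cipher with shift 15.
Reversing it on qjgvapg: q−15=b, j−15=u, g−15=r, v−15=g, a−15=l, p−15=a, g−15=r.

burglar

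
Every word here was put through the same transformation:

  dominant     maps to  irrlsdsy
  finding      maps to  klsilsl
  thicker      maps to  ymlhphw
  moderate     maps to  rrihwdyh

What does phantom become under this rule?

The shift depends on letter class: consonant d→i is +5, but vowel o→r is +3. Vowels shift forward by 3 and consonants shift forward by 5.
Applying it to phantom: p(cons)+5=u, h(cons)+5=m, a(vowel)+3=d, n(cons)+5=s, t(cons)+5=y, o(vowel)+3=r, m(cons)+5=r.

umdsyrr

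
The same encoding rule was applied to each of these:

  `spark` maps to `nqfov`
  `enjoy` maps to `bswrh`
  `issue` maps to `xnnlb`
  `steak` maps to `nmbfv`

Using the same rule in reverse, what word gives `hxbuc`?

yield

Treating letters as 0–25, the rule is x ↦ 25x + 5 (mod 26).
Decoding hxbuc: h(7)→25·(7−5)≡24=y; x(23)→25·(23−5)≡8=i; b(1)→25·(1−5)≡4=e; u(20)→25·(20−5)≡11=l; c(2)→25·(2−5)≡3=d (all mod 26).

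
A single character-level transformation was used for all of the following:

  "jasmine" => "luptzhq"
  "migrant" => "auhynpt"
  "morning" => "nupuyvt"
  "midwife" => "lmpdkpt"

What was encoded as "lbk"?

The output letters match the input read backwards, each shifted +7: jasmine reversed is enimsaj. The word is reversed, then every letter is shifted forward by 7.
Decoding lbk: shift back: l−7=e, b−7=u, k−7=d → eud; then reverse → due.

due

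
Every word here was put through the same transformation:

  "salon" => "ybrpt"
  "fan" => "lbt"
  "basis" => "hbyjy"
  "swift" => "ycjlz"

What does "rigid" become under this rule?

The shift depends on letter class: consonant s→y is +6, but vowel a→b is +1. Two shifts are in play — +1 for a/e/i/o/u, +6 for every other letter.
On rigid: r(cons)+6=x, i(vowel)+1=j, g(cons)+6=m, i(vowel)+1=j, d(cons)+6=j.

xjmjj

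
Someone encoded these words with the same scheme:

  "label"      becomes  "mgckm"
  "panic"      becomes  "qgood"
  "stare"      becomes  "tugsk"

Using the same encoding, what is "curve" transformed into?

The shift depends on letter class: consonant l→m is +1, but vowel a→g is +6. Vowels shift forward by 6 and consonants shift forward by 1.
Applying it to curve: c(cons)+1=d, u(vowel)+6=a, r(cons)+1=s, v(cons)+1=w, e(vowel)+6=k.

daswk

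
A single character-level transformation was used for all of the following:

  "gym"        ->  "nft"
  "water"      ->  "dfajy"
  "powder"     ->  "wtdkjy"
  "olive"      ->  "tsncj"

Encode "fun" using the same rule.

mzu

The rule splits by letter class: vowels +5, consonants +7.
For fun: f(cons)+7=m, u(vowel)+5=z, n(cons)+7=u.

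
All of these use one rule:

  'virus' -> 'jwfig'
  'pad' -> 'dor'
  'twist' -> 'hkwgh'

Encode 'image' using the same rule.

waous

Every letter moves 14 places later in the alphabet, wrapping around z→a.
For image: i+14=w, m+14=a, a+14=o, g+14=u, e+14=s.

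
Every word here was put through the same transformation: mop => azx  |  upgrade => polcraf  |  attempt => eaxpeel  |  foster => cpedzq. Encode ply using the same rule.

jwa

Read the word backwards and shift each letter +11.
Applying it to ply: reverse → ylp; then shift: y+11=j, l+11=w, p+11=a.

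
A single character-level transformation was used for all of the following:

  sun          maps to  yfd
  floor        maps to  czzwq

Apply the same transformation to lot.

ezw

The output letters match the input read backwards, each shifted +11: sun reversed is nus. Read the word backwards and shift each letter +11.
For lot: reverse → tol; then shift: t+11=e, o+11=z, l+11=w.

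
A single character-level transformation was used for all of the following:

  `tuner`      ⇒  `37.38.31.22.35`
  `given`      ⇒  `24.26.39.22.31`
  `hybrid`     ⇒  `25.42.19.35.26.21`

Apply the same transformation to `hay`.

The number is (letter's place in the alphabet, a=1) + 17.
For hay: h=8→25, a=1→18, y=25→42.

25.18.42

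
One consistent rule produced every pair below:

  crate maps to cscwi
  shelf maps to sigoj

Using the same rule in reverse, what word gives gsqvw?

In crate: c→c is +0, r→s is +1, a→c is +2, t→w is +3 — the shift increases by 1 each position. The shift increases by 1 at each position, starting from +0: 0, 1, 2, ….
Undoing it on gsqvw: g−0=g, s−1=r, q−2=o, v−3=s, w−4=s.

gross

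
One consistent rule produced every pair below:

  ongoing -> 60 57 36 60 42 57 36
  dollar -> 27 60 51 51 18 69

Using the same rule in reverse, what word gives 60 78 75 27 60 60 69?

With a=1..z=26, the number is 3·pos + 15.
Reversing it on 60 78 75 27 60 60 69: 60→(60−15)÷3=15=o, 78→(78−15)÷3=21=u, 75→(75−15)÷3=20=t, 27→(27−15)÷3=4=d, 60→(60−15)÷3=15=o, 60→(60−15)÷3=15=o, 69→(69−15)÷3=18=r.

outdoor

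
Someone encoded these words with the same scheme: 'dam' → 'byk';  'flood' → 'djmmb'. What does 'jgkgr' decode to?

Compare letters: d→b is +24, a→y is +24, m→k is +24 — a constant shift. Every letter moves 24 places later in the alphabet, wrapping around z→a.
Decoding jgkgr: j−24=l, g−24=i, k−24=m, g−24=i, r−24=t.

limit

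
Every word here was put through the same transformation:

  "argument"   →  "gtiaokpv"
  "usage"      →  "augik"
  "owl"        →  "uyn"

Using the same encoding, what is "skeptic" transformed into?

The shift depends on letter class: consonant r→t is +2, but vowel a→g is +6. Two shifts are in play — +6 for a/e/i/o/u, +2 for every other letter.
Applying it to skeptic: s(cons)+2=u, k(cons)+2=m, e(vowel)+6=k, p(cons)+2=r, t(cons)+2=v, i(vowel)+6=o, c(cons)+2=e.

umkrvoe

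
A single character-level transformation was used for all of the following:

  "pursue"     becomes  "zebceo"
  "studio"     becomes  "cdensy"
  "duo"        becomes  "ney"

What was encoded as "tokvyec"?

jealous

Compare letters: p→z is +10, u→e is +10, r→b is +10 — a constant shift. This is a Caesar cipher with shift 10.
Decoding tokvyec: t−10=j, o−10=e, k−10=a, v−10=l, y−10=o, e−10=u, c−10=s.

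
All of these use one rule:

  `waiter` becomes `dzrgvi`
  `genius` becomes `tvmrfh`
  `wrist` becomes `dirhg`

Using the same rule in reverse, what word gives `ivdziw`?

reward

Each pair mirrors across the alphabet (w↔d, a↔z, i↔r): positions sum to 25. This is the alphabet-reversal cipher (Atbash): a becomes z, b becomes y, etc.
Reversing it on ivdziw: i↔r, v↔e, d↔w, z↔a, i↔r, w↔d.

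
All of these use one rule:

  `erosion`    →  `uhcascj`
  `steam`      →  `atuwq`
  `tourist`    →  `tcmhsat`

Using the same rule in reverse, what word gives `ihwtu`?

Each letter's alphabet position (a=0..z=25) is mapped through 19·x+22 mod 26 — an affine cipher.
Reversing it on ihwtu: i(8)→11·(8−22)≡2=c; h(7)→11·(7−22)≡17=r; w(22)→11·(22−22)≡0=a; t(19)→11·(19−22)≡19=t; u(20)→11·(20−22)≡4=e (all mod 26).

crate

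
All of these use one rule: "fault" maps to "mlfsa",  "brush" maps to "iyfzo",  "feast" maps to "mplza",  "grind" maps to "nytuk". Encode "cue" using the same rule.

The shift depends on letter class: consonant f→m is +7, but vowel a→l is +11. The rule splits by letter class: vowels +11, consonants +7.
Applying it to cue: c(cons)+7=j, u(vowel)+11=f, e(vowel)+11=p.

jfp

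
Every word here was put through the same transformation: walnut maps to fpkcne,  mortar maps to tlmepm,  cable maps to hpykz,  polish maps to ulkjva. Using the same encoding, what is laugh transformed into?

This is an affine cipher: with a=0,…,z=25, each position x becomes (9x+15) mod 26.
On laugh: l(11)→9·11+15≡10=k; a(0)→9·0+15≡15=p; u(20)→9·20+15≡13=n; g(6)→9·6+15≡17=r; h(7)→9·7+15≡0=a (all mod 26).

kpnra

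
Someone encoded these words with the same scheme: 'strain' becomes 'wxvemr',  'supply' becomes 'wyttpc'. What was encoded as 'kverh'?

grand

Compare letters: s→w is +4, t→x is +4, r→v is +4 — a constant shift. It's a constant shift of +4 (ROT4).
Undoing it on kverh: k−4=g, v−4=r, e−4=a, r−4=n, h−4=d.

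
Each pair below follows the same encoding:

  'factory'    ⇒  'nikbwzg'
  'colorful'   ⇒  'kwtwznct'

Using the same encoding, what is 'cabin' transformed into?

Compare letters: f→n is +8, a→i is +8, c→k is +8 — a constant shift. Each letter is shifted forward by 8 in the alphabet (a Caesar shift of +8).
On cabin: c+8=k, a+8=i, b+8=j, i+8=q, n+8=v.

kijqv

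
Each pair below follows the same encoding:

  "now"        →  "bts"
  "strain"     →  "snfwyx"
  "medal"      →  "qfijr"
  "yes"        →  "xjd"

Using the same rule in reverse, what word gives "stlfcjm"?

The output letters match the input read backwards, each shifted +5: now reversed is won. Two steps: reverse the string, then apply a Caesar shift of +5.
Reversing it on stlfcjm: shift back: s−5=n, t−5=o, l−5=g, f−5=a, c−5=x, j−5=e, m−5=h → nogaxeh; then reverse → hexagon.

hexagon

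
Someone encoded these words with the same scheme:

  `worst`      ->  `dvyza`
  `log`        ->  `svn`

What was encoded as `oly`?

her

Compare letters: w→d is +7, o→v is +7, r→y is +7 — a constant shift. This is a Caesar cipher with shift 7.
Reversing it on oly: o−7=h, l−7=e, y−7=r.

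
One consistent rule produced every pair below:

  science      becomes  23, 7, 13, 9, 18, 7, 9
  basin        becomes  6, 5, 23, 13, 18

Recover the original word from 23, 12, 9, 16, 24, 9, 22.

s is letter #19 and maps to 23: an offset of 4. Letters become their 1-based position plus 4 (so a→5, b→6, …).
Decoding 23, 12, 9, 16, 24, 9, 22: 23→(23−4)÷1=19=s, 12→(12−4)÷1=8=h, 9→(9−4)÷1=5=e, 16→(16−4)÷1=12=l, 24→(24−4)÷1=20=t, 9→(9−4)÷1=5=e, 22→(22−4)÷1=18=r.

shelter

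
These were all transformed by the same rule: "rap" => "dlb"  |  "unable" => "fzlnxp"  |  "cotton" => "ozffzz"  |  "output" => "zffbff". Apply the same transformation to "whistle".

The rule splits by letter class: vowels +11, consonants +12.
For whistle: w(cons)+12=i, h(cons)+12=t, i(vowel)+11=t, s(cons)+12=e, t(cons)+12=f, l(cons)+12=x, e(vowel)+11=p.

ittefxp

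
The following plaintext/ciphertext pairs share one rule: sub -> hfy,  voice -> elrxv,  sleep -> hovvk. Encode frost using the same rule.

uilhg

This is the alphabet-reversal cipher (Atbash): a becomes z, b becomes y, etc.
For frost: f↔u, r↔i, o↔l, s↔h, t↔g.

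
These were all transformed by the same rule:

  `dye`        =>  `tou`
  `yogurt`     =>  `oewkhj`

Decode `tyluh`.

diver

This is a Caesar cipher with shift 16.
Decoding tyluh: t−16=d, y−16=i, l−16=v, u−16=e, h−16=r.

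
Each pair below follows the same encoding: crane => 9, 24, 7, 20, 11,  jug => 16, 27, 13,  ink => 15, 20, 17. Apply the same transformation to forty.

c is letter #3 and maps to 9: an offset of 6. The number is (letter's place in the alphabet, a=1) + 6.
For forty: f=6→12, o=15→21, r=18→24, t=20→26, y=25→31.

12, 21, 24, 26, 31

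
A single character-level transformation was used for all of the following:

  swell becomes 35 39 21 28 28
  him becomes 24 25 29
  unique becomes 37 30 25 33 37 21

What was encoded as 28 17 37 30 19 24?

s is letter #19 and maps to 35: an offset of 16. The number is (letter's place in the alphabet, a=1) + 16.
Decoding 28 17 37 30 19 24: 28→(28−16)÷1=12=l, 17→(17−16)÷1=1=a, 37→(37−16)÷1=21=u, 30→(30−16)÷1=14=n, 19→(19−16)÷1=3=c, 24→(24−16)÷1=8=h.

launch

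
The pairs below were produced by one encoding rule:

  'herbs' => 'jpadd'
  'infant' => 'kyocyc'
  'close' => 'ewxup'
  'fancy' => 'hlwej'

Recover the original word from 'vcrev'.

Shifts by position in herbs: pos 0: h→j (+2), pos 1: e→p (+11), pos 2: r→a (+9), pos 3: b→d (+2), pos 4: s→d (+11) — repeating every 3. A repeating key of period 3 is used — shifts +2, +11, +9 over and over.
Reversing it on vcrev: v−2=t, c−11=r, r−9=i, e−2=c, v−11=k.

trick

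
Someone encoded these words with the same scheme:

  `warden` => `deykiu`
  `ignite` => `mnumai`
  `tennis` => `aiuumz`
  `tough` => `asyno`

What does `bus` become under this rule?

iyz

The shift depends on letter class: consonant w→d is +7, but vowel a→e is +4. Vowels shift forward by 4 and consonants shift forward by 7.
Applying it to bus: b(cons)+7=i, u(vowel)+4=y, s(cons)+7=z.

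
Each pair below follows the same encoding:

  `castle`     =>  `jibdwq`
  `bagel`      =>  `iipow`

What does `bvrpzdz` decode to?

Letter i (0-indexed) is shifted by i+7, so successive shifts are 7, 8, 9, ….
Reversing it on bvrpzdz: b−7=u, v−8=n, r−9=i, p−10=f, z−11=o, d−12=r, z−13=m.

uniform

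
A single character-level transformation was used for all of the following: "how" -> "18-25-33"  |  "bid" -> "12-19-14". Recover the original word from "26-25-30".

h is letter #8 and maps to 18: an offset of 10. Each letter is replaced by its alphabet position (a=1..z=26) + 10.
Decoding 26-25-30: 26→(26−10)÷1=16=p, 25→(25−10)÷1=15=o, 30→(30−10)÷1=20=t.

pot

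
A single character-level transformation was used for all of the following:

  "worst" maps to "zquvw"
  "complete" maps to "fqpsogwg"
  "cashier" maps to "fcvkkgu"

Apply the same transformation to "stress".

The shift depends on letter class: consonant w→z is +3, but vowel o→q is +2. Vowels shift forward by 2 and consonants shift forward by 3.
Applying it to stress: s(cons)+3=v, t(cons)+3=w, r(cons)+3=u, e(vowel)+2=g, s(cons)+3=v, s(cons)+3=v.

vwugvv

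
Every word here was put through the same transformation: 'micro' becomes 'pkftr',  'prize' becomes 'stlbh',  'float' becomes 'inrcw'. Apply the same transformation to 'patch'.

Shifts by position in micro: pos 0: m→p (+3), pos 1: i→k (+2), pos 2: c→f (+3), pos 3: r→t (+2) — repeating every 2. It's a Vigenère-style cipher with numeric key [3,2]: position i shifts by key[i mod 2].
For patch: p+3=s, a+2=c, t+3=w, c+2=e, h+3=k.

scwek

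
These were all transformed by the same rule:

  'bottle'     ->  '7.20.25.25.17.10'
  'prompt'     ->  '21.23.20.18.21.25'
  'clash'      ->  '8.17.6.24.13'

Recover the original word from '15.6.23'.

The number is (letter's place in the alphabet, a=1) + 5.
Undoing it on 15.6.23: 15→(15−5)÷1=10=j, 6→(6−5)÷1=1=a, 23→(23−5)÷1=18=r.

jar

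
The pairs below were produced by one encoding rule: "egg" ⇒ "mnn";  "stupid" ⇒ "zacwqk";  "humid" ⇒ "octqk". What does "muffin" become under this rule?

tcmmqu

The shift depends on letter class: consonant g→n is +7, but vowel e→m is +8. Two shifts are in play — +8 for a/e/i/o/u, +7 for every other letter.
For muffin: m(cons)+7=t, u(vowel)+8=c, f(cons)+7=m, f(cons)+7=m, i(vowel)+8=q, n(cons)+7=u.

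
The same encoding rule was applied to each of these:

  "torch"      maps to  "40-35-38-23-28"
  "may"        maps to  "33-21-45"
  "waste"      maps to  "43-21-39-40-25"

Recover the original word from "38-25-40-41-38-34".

return

t is letter #20 and maps to 40: an offset of 20. Letters become their 1-based position plus 20 (so a→21, b→22, …).
Reversing it on 38-25-40-41-38-34: 38→(38−20)÷1=18=r, 25→(25−20)÷1=5=e, 40→(40−20)÷1=20=t, 41→(41−20)÷1=21=u, 38→(38−20)÷1=18=r, 34→(34−20)÷1=14=n.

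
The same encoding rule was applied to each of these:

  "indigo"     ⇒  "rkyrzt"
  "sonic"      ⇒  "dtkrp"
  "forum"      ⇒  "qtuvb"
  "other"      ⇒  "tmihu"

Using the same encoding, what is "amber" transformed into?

xbghu

i(8)→r(17) and n(13)→k(10) fit y≡9x+23 (mod 26); the inverse of 9 mod 26 is 3. This is an affine cipher: with a=0,…,z=25, each position x becomes (9x+23) mod 26.
On amber: a(0)→9·0+23≡23=x; m(12)→9·12+23≡1=b; b(1)→9·1+23≡6=g; e(4)→9·4+23≡7=h; r(17)→9·17+23≡20=u (all mod 26).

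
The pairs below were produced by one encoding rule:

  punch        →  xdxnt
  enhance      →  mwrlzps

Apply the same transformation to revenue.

znfpzhs

The shift increases by 1 at each position, starting from +8: 8, 9, 10, ….
On revenue: r+8=z, e+9=n, v+10=f, e+11=p, n+12=z, u+13=h, e+14=s.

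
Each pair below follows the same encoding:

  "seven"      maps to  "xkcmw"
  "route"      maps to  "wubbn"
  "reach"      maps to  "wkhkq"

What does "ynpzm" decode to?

Letter i (0-indexed) is shifted by i+5, so successive shifts are 5, 6, 7, ….
Undoing it on ynpzm: y−5=t, n−6=h, p−7=i, z−8=r, m−9=d.

third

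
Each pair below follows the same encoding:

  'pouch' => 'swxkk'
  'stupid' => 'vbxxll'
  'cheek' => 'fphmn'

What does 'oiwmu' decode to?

later

Shifts by position in pouch: pos 0: p→s (+3), pos 1: o→w (+8), pos 2: u→x (+3), pos 3: c→k (+8) — repeating every 2. The shifts repeat in a cycle of length 2: positions 0,1,… shift by +3, +8, then the pattern repeats.
Decoding oiwmu: o−3=l, i−8=a, w−3=t, m−8=e, u−3=r.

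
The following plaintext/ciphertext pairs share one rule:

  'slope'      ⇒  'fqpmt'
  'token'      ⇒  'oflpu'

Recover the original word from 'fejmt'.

slide

Read the word backwards and shift each letter +1.
Reversing it on fejmt: shift back: f−1=e, e−1=d, j−1=i, m−1=l, t−1=s → edils; then reverse → slide.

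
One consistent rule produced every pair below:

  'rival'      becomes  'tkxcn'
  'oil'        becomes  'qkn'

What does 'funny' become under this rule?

hwppa

Compare letters: r→t is +2, i→k is +2, v→x is +2 — a constant shift. Every letter moves 2 places later in the alphabet, wrapping around z→a.
Applying it to funny: f+2=h, u+2=w, n+2=p, n+2=p, y+2=a.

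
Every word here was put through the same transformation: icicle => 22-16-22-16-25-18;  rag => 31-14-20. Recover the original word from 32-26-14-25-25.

i is letter #9 and maps to 22: an offset of 13. The number is (letter's place in the alphabet, a=1) + 13.
Undoing it on 32-26-14-25-25: 32→(32−13)÷1=19=s, 26→(26−13)÷1=13=m, 14→(14−13)÷1=1=a, 25→(25−13)÷1=12=l, 25→(25−13)÷1=12=l.

small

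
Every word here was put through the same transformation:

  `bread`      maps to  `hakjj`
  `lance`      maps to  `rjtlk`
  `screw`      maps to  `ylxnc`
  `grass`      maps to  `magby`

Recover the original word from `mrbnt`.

Shifts by position in bread: pos 0: b→h (+6), pos 1: r→a (+9), pos 2: e→k (+6), pos 3: a→j (+9) — repeating every 2. It's a Vigenère-style cipher with numeric key [6,9]: position i shifts by key[i mod 2].
Decoding mrbnt: m−6=g, r−9=i, b−6=v, n−9=e, t−6=n.

given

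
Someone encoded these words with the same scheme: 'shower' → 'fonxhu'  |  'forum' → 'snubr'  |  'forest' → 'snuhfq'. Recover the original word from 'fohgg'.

shell

This is an affine cipher: with a=0,…,z=25, each position x becomes (11x+15) mod 26.
Reversing it on fohgg: f(5)→19·(5−15)≡18=s; o(14)→19·(14−15)≡7=h; h(7)→19·(7−15)≡4=e; g(6)→19·(6−15)≡11=l; g(6)→19·(6−15)≡11=l (all mod 26).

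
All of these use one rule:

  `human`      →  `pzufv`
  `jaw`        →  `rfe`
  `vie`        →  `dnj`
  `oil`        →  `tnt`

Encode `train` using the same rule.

The shift depends on letter class: consonant h→p is +8, but vowel u→z is +5. Two shifts are in play — +5 for a/e/i/o/u, +8 for every other letter.
On train: t(cons)+8=b, r(cons)+8=z, a(vowel)+5=f, i(vowel)+5=n, n(cons)+8=v.

bzfnv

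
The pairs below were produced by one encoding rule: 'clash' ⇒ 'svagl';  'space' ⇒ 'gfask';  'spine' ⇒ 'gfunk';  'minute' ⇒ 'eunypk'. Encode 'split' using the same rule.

gfvup

Treating letters as 0–25, the rule is x ↦ 9x + 0 (mod 26).
On split: s(18)→9·18+0≡6=g; p(15)→9·15+0≡5=f; l(11)→9·11+0≡21=v; i(8)→9·8+0≡20=u; t(19)→9·19+0≡15=p (all mod 26).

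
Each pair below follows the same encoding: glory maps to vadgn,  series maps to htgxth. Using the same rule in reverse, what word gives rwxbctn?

Compare letters: g→v is +15, l→a is +15, o→d is +15 — a constant shift. It's a constant shift of +15 (ROT15).
Decoding rwxbctn: r−15=c, w−15=h, x−15=i, b−15=m, c−15=n, t−15=e, n−15=y.

chimney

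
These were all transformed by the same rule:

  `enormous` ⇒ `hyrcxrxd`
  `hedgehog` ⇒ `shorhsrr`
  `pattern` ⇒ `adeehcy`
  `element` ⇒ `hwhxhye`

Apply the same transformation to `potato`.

areder

The shift depends on letter class: consonant n→y is +11, but vowel e→h is +3. The rule splits by letter class: vowels +3, consonants +11.
On potato: p(cons)+11=a, o(vowel)+3=r, t(cons)+11=e, a(vowel)+3=d, t(cons)+11=e, o(vowel)+3=r.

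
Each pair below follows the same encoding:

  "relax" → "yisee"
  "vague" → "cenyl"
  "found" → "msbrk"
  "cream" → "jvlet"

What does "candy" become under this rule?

jeuhf

Shifts by position in relax: pos 0: r→y (+7), pos 1: e→i (+4), pos 2: l→s (+7), pos 3: a→e (+4) — repeating every 2. It's a Vigenère-style cipher with numeric key [7,4]: position i shifts by key[i mod 2].
Applying it to candy: c+7=j, a+4=e, n+7=u, d+4=h, y+7=f.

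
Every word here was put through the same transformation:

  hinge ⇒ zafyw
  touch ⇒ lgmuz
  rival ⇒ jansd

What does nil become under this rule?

fad

This is a Caesar cipher with shift 18.
Applying it to nil: n+18=f, i+18=a, l+18=d.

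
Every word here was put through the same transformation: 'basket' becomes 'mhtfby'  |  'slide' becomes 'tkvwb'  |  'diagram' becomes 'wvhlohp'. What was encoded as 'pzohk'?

Each letter's alphabet position (a=0..z=25) is mapped through 5·x+7 mod 26 — an affine cipher.
Undoing it on pzohk: p(15)→21·(15−7)≡12=m; z(25)→21·(25−7)≡14=o; o(14)→21·(14−7)≡17=r; h(7)→21·(7−7)≡0=a; k(10)→21·(10−7)≡11=l (all mod 26).

moral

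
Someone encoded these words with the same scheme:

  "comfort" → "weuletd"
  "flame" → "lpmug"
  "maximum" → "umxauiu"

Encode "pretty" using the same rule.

c(2)→w(22) and o(14)→e(4) fit y≡5x+12 (mod 26); the inverse of 5 mod 26 is 21. This is an affine cipher: with a=0,…,z=25, each position x becomes (5x+12) mod 26.
For pretty: p(15)→5·15+12≡9=j; r(17)→5·17+12≡19=t; e(4)→5·4+12≡6=g; t(19)→5·19+12≡3=d; t(19)→5·19+12≡3=d; y(24)→5·24+12≡2=c (all mod 26).

jtgddc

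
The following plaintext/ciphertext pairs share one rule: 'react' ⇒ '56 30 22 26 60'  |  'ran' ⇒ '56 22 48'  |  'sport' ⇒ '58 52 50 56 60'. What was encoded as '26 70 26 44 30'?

cycle

r(#18)→56 and e(#5)→30: differences scale by 2, so n = 2·pos + 20. With a=1..z=26, the number is 2·pos + 20.
Reversing it on 26 70 26 44 30: 26→(26−20)÷2=3=c, 70→(70−20)÷2=25=y, 26→(26−20)÷2=3=c, 44→(44−20)÷2=12=l, 30→(30−20)÷2=5=e.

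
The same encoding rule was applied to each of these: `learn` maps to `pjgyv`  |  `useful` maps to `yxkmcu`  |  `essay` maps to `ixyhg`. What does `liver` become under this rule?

pnblz

In learn: l→p is +4, e→j is +5, a→g is +6, r→y is +7 — the shift increases by 1 each position. Letter i (0-indexed) is shifted by i+4, so successive shifts are 4, 5, 6, ….
For liver: l+4=p, i+5=n, v+6=b, e+7=l, r+8=z.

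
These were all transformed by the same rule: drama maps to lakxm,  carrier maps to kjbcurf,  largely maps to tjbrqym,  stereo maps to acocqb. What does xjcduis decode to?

passive

In drama: d→l is +8, r→a is +9, a→k is +10, m→x is +11 — the shift increases by 1 each position. The shift increases by 1 at each position, starting from +8: 8, 9, 10, ….
Undoing it on xjcduis: x−8=p, j−9=a, c−10=s, d−11=s, u−12=i, i−13=v, s−14=e.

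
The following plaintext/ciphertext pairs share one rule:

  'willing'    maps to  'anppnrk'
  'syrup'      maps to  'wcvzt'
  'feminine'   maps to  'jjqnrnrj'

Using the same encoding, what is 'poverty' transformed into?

ttzjvxc

The shift depends on letter class: consonant w→a is +4, but vowel i→n is +5. Vowels shift forward by 5 and consonants shift forward by 4.
For poverty: p(cons)+4=t, o(vowel)+5=t, v(cons)+4=z, e(vowel)+5=j, r(cons)+4=v, t(cons)+4=x, y(cons)+4=c.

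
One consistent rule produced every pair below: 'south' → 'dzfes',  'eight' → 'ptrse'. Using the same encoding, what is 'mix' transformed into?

Each letter is shifted forward by 11 in the alphabet (a Caesar shift of +11).
On mix: m+11=x, i+11=t, x+11=i.

xti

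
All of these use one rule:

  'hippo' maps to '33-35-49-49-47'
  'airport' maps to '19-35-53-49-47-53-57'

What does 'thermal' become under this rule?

57-33-27-53-43-19-41

h(#8)→33 and i(#9)→35: differences scale by 2, so n = 2·pos + 17. Each letter becomes 2×(its alphabet position, a=1..z=26) + 17.
For thermal: t=20→57, h=8→33, e=5→27, r=18→53, m=13→43, a=1→19, l=12→41.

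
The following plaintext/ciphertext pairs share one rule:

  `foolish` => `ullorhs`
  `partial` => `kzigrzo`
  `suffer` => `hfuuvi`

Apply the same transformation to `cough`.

xlfts

Letters are reflected about the middle of the alphabet (position → 25−position): Atbash.
On cough: c↔x, o↔l, u↔f, g↔t, h↔s.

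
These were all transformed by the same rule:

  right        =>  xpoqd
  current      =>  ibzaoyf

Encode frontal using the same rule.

In right: r→x is +6, i→p is +7, g→o is +8, h→q is +9 — the shift increases by 1 each position. The shift increases by 1 at each position, starting from +6: 6, 7, 8, ….
For frontal: f+6=l, r+7=y, o+8=w, n+9=w, t+10=d, a+11=l, l+12=x.

lywwdlx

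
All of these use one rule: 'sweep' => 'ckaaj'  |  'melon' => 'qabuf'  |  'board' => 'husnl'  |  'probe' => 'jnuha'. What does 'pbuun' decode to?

floor

s(18)→c(2) and w(22)→k(10) fit y≡15x+18 (mod 26); the inverse of 15 mod 26 is 7. Each letter's alphabet position (a=0..z=25) is mapped through 15·x+18 mod 26 — an affine cipher.
Undoing it on pbuun: p(15)→7·(15−18)≡5=f; b(1)→7·(1−18)≡11=l; u(20)→7·(20−18)≡14=o; u(20)→7·(20−18)≡14=o; n(13)→7·(13−18)≡17=r (all mod 26).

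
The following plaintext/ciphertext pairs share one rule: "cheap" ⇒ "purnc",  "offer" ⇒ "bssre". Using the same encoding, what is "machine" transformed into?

Compare letters: c→p is +13, h→u is +13, e→r is +13 — a constant shift. Each letter is shifted forward by 13 in the alphabet (a Caesar shift of +13).
On machine: m+13=z, a+13=n, c+13=p, h+13=u, i+13=v, n+13=a, e+13=r.

znpuvar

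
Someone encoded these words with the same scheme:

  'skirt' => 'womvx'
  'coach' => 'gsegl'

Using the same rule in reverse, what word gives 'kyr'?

gun

Compare letters: s→w is +4, k→o is +4, i→m is +4 — a constant shift. Every letter moves 4 places later in the alphabet, wrapping around z→a.
Undoing it on kyr: k−4=g, y−4=u, r−4=n.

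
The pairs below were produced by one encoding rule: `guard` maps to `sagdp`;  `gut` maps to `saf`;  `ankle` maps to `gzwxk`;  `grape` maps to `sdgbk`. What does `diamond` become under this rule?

pogyuzp

The shift depends on letter class: consonant g→s is +12, but vowel u→a is +6. The rule splits by letter class: vowels +6, consonants +12.
On diamond: d(cons)+12=p, i(vowel)+6=o, a(vowel)+6=g, m(cons)+12=y, o(vowel)+6=u, n(cons)+12=z, d(cons)+12=p.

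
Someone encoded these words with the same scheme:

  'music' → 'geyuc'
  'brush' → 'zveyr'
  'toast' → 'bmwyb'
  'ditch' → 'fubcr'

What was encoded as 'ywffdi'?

m(12)→g(6) and u(20)→e(4) fit y≡3x+22 (mod 26); the inverse of 3 mod 26 is 9. Treating letters as 0–25, the rule is x ↦ 3x + 22 (mod 26).
Decoding ywffdi: y(24)→9·(24−22)≡18=s; w(22)→9·(22−22)≡0=a; f(5)→9·(5−22)≡3=d; f(5)→9·(5−22)≡3=d; d(3)→9·(3−22)≡11=l; i(8)→9·(8−22)≡4=e (all mod 26).

saddle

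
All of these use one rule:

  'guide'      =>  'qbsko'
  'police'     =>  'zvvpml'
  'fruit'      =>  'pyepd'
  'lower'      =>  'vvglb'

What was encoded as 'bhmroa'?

Shifts by position in guide: pos 0: g→q (+10), pos 1: u→b (+7), pos 2: i→s (+10), pos 3: d→k (+7) — repeating every 2. A repeating key of period 2 is used — shifts +10, +7 over and over.
Decoding bhmroa: b−10=r, h−7=a, m−10=c, r−7=k, o−10=e, a−7=t.

racket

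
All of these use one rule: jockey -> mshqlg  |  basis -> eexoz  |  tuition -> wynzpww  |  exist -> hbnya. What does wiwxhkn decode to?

terrace

In jockey: j→m is +3, o→s is +4, c→h is +5, k→q is +6 — the shift increases by 1 each position. Each letter shifts forward by (position + 3), i.e. 3, 4, 5, … — the shift grows by one for each successive letter.
Reversing it on wiwxhkn: w−3=t, i−4=e, w−5=r, x−6=r, h−7=a, k−8=c, n−9=e.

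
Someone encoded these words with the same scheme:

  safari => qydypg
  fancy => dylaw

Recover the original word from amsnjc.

couple

Compare letters: s→q is +24, a→y is +24, f→d is +24 — a constant shift. Each letter is shifted forward by 24 in the alphabet (a Caesar shift of +24).
Decoding amsnjc: a−24=c, m−24=o, s−24=u, n−24=p, j−24=l, c−24=e.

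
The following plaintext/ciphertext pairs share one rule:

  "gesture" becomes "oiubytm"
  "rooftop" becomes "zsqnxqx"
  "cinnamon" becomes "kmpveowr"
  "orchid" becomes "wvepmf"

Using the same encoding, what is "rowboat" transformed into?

zsyjscb

Shifts by position in gesture: pos 0: g→o (+8), pos 1: e→i (+4), pos 2: s→u (+2), pos 3: t→b (+8), pos 4: u→y (+4), pos 5: r→t (+2) — repeating every 3. It's a Vigenère-style cipher with numeric key [8,4,2]: position i shifts by key[i mod 3].
For rowboat: r+8=z, o+4=s, w+2=y, b+8=j, o+4=s, a+2=c, t+8=b.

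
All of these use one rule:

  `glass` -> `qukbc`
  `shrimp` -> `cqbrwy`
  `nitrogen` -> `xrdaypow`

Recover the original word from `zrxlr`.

pinch

Shifts by position in glass: pos 0: g→q (+10), pos 1: l→u (+9), pos 2: a→k (+10), pos 3: s→b (+9) — repeating every 2. The shifts repeat in a cycle of length 2: positions 0,1,… shift by +10, +9, then the pattern repeats.
Undoing it on zrxlr: z−10=p, r−9=i, x−10=n, l−9=c, r−10=h.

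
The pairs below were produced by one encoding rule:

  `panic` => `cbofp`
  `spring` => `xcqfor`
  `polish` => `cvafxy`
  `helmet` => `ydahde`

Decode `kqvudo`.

frozen

p(15)→c(2) and a(0)→b(1) fit y≡7x+1 (mod 26); the inverse of 7 mod 26 is 15. This is an affine cipher: with a=0,…,z=25, each position x becomes (7x+1) mod 26.
Reversing it on kqvudo: k(10)→15·(10−1)≡5=f; q(16)→15·(16−1)≡17=r; v(21)→15·(21−1)≡14=o; u(20)→15·(20−1)≡25=z; d(3)→15·(3−1)≡4=e; o(14)→15·(14−1)≡13=n (all mod 26).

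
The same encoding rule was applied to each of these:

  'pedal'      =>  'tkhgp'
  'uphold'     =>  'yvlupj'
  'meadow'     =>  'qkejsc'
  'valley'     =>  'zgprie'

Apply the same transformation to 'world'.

auvrh

Shifts by position in pedal: pos 0: p→t (+4), pos 1: e→k (+6), pos 2: d→h (+4), pos 3: a→g (+6) — repeating every 2. It's a Vigenère-style cipher with numeric key [4,6]: position i shifts by key[i mod 2].
For world: w+4=a, o+6=u, r+4=v, l+6=r, d+4=h.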